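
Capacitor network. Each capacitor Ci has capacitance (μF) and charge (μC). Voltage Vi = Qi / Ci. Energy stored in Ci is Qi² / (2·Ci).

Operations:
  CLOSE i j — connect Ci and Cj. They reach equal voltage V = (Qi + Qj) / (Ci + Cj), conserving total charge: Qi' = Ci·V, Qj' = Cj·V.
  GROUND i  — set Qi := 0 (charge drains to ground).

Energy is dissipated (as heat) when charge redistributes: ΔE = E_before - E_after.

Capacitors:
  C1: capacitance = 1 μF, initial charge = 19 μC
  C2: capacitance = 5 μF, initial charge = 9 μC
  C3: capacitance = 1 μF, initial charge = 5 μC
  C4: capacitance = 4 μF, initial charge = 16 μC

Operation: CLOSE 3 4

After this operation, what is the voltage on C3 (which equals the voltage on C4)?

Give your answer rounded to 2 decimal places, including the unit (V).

Initial: C1(1μF, Q=19μC, V=19.00V), C2(5μF, Q=9μC, V=1.80V), C3(1μF, Q=5μC, V=5.00V), C4(4μF, Q=16μC, V=4.00V)
Op 1: CLOSE 3-4: Q_total=21.00, C_total=5.00, V=4.20; Q3=4.20, Q4=16.80; dissipated=0.400

Answer: 4.20 V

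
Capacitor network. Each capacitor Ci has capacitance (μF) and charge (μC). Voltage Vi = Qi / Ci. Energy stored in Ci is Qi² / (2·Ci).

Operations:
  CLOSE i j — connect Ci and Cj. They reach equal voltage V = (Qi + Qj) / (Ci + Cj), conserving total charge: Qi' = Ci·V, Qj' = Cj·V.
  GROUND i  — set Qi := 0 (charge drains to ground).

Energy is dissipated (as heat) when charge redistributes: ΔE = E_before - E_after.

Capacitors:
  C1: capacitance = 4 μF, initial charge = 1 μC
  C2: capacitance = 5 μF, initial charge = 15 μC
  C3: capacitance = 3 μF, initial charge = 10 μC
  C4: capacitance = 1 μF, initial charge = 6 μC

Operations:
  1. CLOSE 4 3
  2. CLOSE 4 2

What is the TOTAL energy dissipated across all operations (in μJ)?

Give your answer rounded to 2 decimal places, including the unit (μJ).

Answer: 3.08 μJ

Derivation:
Initial: C1(4μF, Q=1μC, V=0.25V), C2(5μF, Q=15μC, V=3.00V), C3(3μF, Q=10μC, V=3.33V), C4(1μF, Q=6μC, V=6.00V)
Op 1: CLOSE 4-3: Q_total=16.00, C_total=4.00, V=4.00; Q4=4.00, Q3=12.00; dissipated=2.667
Op 2: CLOSE 4-2: Q_total=19.00, C_total=6.00, V=3.17; Q4=3.17, Q2=15.83; dissipated=0.417
Total dissipated: 3.083 μJ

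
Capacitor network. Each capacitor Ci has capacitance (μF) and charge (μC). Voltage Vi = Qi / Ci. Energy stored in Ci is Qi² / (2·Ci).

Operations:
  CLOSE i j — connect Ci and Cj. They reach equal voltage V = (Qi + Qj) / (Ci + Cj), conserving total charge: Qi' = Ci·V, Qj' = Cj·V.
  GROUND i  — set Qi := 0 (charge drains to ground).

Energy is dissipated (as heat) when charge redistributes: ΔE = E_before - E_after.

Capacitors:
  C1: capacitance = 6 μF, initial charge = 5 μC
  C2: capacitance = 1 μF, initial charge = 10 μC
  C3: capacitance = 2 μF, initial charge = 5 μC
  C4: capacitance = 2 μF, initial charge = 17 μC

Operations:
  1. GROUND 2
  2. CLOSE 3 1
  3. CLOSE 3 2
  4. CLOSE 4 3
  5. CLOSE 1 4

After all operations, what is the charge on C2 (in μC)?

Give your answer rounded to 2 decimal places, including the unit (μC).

Initial: C1(6μF, Q=5μC, V=0.83V), C2(1μF, Q=10μC, V=10.00V), C3(2μF, Q=5μC, V=2.50V), C4(2μF, Q=17μC, V=8.50V)
Op 1: GROUND 2: Q2=0; energy lost=50.000
Op 2: CLOSE 3-1: Q_total=10.00, C_total=8.00, V=1.25; Q3=2.50, Q1=7.50; dissipated=2.083
Op 3: CLOSE 3-2: Q_total=2.50, C_total=3.00, V=0.83; Q3=1.67, Q2=0.83; dissipated=0.521
Op 4: CLOSE 4-3: Q_total=18.67, C_total=4.00, V=4.67; Q4=9.33, Q3=9.33; dissipated=29.389
Op 5: CLOSE 1-4: Q_total=16.83, C_total=8.00, V=2.10; Q1=12.62, Q4=4.21; dissipated=8.755
Final charges: Q1=12.62, Q2=0.83, Q3=9.33, Q4=4.21

Answer: 0.83 μC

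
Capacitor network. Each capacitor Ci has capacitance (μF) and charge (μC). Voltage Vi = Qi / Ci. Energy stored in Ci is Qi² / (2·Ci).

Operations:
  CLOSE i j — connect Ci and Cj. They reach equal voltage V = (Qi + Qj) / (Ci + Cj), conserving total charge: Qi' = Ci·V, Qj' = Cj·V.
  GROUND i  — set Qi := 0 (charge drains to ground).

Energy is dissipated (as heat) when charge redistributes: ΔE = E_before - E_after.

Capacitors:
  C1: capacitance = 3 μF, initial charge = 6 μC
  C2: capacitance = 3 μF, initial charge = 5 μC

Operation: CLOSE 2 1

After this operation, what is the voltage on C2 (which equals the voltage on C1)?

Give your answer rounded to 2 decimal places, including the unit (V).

Answer: 1.83 V

Derivation:
Initial: C1(3μF, Q=6μC, V=2.00V), C2(3μF, Q=5μC, V=1.67V)
Op 1: CLOSE 2-1: Q_total=11.00, C_total=6.00, V=1.83; Q2=5.50, Q1=5.50; dissipated=0.083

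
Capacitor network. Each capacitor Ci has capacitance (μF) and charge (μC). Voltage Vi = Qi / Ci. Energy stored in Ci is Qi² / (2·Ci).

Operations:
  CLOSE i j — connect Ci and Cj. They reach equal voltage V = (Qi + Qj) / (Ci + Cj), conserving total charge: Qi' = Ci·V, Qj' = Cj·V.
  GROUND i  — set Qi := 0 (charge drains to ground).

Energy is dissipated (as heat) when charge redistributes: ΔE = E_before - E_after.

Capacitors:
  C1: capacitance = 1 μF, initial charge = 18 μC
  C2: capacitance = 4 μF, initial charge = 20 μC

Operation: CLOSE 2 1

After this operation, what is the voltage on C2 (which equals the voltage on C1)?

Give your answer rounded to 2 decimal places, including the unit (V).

Initial: C1(1μF, Q=18μC, V=18.00V), C2(4μF, Q=20μC, V=5.00V)
Op 1: CLOSE 2-1: Q_total=38.00, C_total=5.00, V=7.60; Q2=30.40, Q1=7.60; dissipated=67.600

Answer: 7.60 V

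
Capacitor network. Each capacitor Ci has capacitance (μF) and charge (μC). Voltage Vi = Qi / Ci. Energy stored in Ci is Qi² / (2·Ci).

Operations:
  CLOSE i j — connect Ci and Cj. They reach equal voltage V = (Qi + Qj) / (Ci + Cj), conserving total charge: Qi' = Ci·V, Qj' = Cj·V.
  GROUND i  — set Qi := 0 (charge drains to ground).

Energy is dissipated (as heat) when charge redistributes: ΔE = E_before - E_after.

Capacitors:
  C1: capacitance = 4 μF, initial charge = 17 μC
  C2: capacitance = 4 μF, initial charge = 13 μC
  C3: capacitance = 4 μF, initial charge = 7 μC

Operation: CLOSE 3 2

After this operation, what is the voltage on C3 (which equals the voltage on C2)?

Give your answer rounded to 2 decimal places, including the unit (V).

Answer: 2.50 V

Derivation:
Initial: C1(4μF, Q=17μC, V=4.25V), C2(4μF, Q=13μC, V=3.25V), C3(4μF, Q=7μC, V=1.75V)
Op 1: CLOSE 3-2: Q_total=20.00, C_total=8.00, V=2.50; Q3=10.00, Q2=10.00; dissipated=2.250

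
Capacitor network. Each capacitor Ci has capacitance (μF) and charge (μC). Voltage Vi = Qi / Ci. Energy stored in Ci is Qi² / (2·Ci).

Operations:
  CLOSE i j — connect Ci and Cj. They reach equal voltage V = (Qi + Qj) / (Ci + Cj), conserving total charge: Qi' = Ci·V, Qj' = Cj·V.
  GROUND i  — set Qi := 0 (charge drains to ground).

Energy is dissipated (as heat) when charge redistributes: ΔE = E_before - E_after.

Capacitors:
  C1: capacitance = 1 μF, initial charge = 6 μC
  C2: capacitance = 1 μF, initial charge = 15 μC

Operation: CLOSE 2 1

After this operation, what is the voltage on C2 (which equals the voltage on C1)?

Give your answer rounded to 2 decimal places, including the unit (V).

Initial: C1(1μF, Q=6μC, V=6.00V), C2(1μF, Q=15μC, V=15.00V)
Op 1: CLOSE 2-1: Q_total=21.00, C_total=2.00, V=10.50; Q2=10.50, Q1=10.50; dissipated=20.250

Answer: 10.50 V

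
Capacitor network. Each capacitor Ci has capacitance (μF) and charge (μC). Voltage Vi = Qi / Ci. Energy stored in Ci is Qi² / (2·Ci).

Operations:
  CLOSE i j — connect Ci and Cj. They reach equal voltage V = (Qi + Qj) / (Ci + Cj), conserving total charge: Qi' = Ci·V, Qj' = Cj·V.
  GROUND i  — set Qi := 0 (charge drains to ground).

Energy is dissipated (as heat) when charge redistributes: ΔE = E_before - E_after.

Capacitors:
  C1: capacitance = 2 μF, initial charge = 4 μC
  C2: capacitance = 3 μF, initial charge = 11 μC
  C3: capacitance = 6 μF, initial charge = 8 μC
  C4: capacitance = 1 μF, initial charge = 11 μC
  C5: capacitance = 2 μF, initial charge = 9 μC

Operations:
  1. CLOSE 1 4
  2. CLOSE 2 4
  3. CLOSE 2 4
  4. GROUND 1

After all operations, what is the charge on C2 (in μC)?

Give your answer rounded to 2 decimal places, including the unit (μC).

Initial: C1(2μF, Q=4μC, V=2.00V), C2(3μF, Q=11μC, V=3.67V), C3(6μF, Q=8μC, V=1.33V), C4(1μF, Q=11μC, V=11.00V), C5(2μF, Q=9μC, V=4.50V)
Op 1: CLOSE 1-4: Q_total=15.00, C_total=3.00, V=5.00; Q1=10.00, Q4=5.00; dissipated=27.000
Op 2: CLOSE 2-4: Q_total=16.00, C_total=4.00, V=4.00; Q2=12.00, Q4=4.00; dissipated=0.667
Op 3: CLOSE 2-4: Q_total=16.00, C_total=4.00, V=4.00; Q2=12.00, Q4=4.00; dissipated=0.000
Op 4: GROUND 1: Q1=0; energy lost=25.000
Final charges: Q1=0.00, Q2=12.00, Q3=8.00, Q4=4.00, Q5=9.00

Answer: 12.00 μC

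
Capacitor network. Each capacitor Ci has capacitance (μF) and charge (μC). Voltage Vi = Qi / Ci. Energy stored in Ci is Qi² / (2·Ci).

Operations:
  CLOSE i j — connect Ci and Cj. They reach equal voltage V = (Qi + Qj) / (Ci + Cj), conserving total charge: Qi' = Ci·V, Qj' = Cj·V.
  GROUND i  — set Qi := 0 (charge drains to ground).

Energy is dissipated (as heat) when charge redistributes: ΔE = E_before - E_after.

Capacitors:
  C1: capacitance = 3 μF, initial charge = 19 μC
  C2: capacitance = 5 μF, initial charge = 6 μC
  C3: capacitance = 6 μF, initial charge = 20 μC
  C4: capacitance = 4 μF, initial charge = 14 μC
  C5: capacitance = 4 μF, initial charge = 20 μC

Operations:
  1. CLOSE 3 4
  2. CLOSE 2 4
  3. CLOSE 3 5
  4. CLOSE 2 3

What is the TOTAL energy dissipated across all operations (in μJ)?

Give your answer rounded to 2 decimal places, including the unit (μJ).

Answer: 13.21 μJ

Derivation:
Initial: C1(3μF, Q=19μC, V=6.33V), C2(5μF, Q=6μC, V=1.20V), C3(6μF, Q=20μC, V=3.33V), C4(4μF, Q=14μC, V=3.50V), C5(4μF, Q=20μC, V=5.00V)
Op 1: CLOSE 3-4: Q_total=34.00, C_total=10.00, V=3.40; Q3=20.40, Q4=13.60; dissipated=0.033
Op 2: CLOSE 2-4: Q_total=19.60, C_total=9.00, V=2.18; Q2=10.89, Q4=8.71; dissipated=5.378
Op 3: CLOSE 3-5: Q_total=40.40, C_total=10.00, V=4.04; Q3=24.24, Q5=16.16; dissipated=3.072
Op 4: CLOSE 2-3: Q_total=35.13, C_total=11.00, V=3.19; Q2=15.97, Q3=19.16; dissipated=4.729
Total dissipated: 13.212 μJ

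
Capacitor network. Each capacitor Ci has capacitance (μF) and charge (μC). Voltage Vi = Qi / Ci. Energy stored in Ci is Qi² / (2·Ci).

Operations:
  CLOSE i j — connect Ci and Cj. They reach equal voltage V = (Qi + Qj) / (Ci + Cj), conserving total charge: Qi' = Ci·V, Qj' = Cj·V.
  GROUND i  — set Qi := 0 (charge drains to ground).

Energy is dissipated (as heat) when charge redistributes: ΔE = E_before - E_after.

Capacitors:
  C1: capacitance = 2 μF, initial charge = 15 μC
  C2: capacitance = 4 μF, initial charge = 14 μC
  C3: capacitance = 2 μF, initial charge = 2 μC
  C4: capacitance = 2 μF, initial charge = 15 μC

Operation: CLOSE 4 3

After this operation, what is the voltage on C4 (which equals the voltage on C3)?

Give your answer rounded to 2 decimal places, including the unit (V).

Answer: 4.25 V

Derivation:
Initial: C1(2μF, Q=15μC, V=7.50V), C2(4μF, Q=14μC, V=3.50V), C3(2μF, Q=2μC, V=1.00V), C4(2μF, Q=15μC, V=7.50V)
Op 1: CLOSE 4-3: Q_total=17.00, C_total=4.00, V=4.25; Q4=8.50, Q3=8.50; dissipated=21.125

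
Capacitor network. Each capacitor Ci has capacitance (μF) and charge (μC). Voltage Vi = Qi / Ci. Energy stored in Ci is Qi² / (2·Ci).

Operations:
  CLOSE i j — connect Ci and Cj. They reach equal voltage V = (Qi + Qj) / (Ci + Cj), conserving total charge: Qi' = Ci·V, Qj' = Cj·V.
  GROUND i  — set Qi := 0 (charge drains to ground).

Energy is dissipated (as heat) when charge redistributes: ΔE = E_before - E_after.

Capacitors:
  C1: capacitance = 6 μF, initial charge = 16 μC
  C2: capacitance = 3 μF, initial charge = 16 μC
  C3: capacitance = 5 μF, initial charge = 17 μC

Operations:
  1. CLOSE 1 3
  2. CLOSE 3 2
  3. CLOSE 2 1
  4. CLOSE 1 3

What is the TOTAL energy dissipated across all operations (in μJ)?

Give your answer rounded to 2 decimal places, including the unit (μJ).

Answer: 7.07 μJ

Derivation:
Initial: C1(6μF, Q=16μC, V=2.67V), C2(3μF, Q=16μC, V=5.33V), C3(5μF, Q=17μC, V=3.40V)
Op 1: CLOSE 1-3: Q_total=33.00, C_total=11.00, V=3.00; Q1=18.00, Q3=15.00; dissipated=0.733
Op 2: CLOSE 3-2: Q_total=31.00, C_total=8.00, V=3.88; Q3=19.38, Q2=11.62; dissipated=5.104
Op 3: CLOSE 2-1: Q_total=29.62, C_total=9.00, V=3.29; Q2=9.88, Q1=19.75; dissipated=0.766
Op 4: CLOSE 1-3: Q_total=39.12, C_total=11.00, V=3.56; Q1=21.34, Q3=17.78; dissipated=0.464
Total dissipated: 7.067 μJ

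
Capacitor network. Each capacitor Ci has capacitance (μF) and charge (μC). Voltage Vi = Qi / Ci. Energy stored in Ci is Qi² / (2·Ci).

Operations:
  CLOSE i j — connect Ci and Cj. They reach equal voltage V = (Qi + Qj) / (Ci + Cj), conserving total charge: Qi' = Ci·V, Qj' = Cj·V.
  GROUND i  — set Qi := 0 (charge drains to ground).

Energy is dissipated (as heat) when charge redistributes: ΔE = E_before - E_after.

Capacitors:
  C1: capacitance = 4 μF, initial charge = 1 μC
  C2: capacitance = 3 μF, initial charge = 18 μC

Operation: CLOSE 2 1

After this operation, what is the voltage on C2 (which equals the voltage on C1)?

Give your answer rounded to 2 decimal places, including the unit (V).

Answer: 2.71 V

Derivation:
Initial: C1(4μF, Q=1μC, V=0.25V), C2(3μF, Q=18μC, V=6.00V)
Op 1: CLOSE 2-1: Q_total=19.00, C_total=7.00, V=2.71; Q2=8.14, Q1=10.86; dissipated=28.339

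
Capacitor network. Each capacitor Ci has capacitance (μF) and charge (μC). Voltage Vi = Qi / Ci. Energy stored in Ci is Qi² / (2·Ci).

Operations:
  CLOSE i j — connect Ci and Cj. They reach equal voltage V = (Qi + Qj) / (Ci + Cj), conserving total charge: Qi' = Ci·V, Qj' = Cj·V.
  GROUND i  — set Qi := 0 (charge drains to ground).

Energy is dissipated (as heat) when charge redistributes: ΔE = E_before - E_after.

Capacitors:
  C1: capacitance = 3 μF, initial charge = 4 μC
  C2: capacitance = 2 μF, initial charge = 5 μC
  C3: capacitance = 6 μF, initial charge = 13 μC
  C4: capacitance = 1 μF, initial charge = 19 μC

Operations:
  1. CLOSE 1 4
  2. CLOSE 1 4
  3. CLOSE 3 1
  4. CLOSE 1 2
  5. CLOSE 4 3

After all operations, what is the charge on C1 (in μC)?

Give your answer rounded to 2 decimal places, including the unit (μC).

Answer: 9.05 μC

Derivation:
Initial: C1(3μF, Q=4μC, V=1.33V), C2(2μF, Q=5μC, V=2.50V), C3(6μF, Q=13μC, V=2.17V), C4(1μF, Q=19μC, V=19.00V)
Op 1: CLOSE 1-4: Q_total=23.00, C_total=4.00, V=5.75; Q1=17.25, Q4=5.75; dissipated=117.042
Op 2: CLOSE 1-4: Q_total=23.00, C_total=4.00, V=5.75; Q1=17.25, Q4=5.75; dissipated=0.000
Op 3: CLOSE 3-1: Q_total=30.25, C_total=9.00, V=3.36; Q3=20.17, Q1=10.08; dissipated=12.840
Op 4: CLOSE 1-2: Q_total=15.08, C_total=5.00, V=3.02; Q1=9.05, Q2=6.03; dissipated=0.445
Op 5: CLOSE 4-3: Q_total=25.92, C_total=7.00, V=3.70; Q4=3.70, Q3=22.21; dissipated=2.446
Final charges: Q1=9.05, Q2=6.03, Q3=22.21, Q4=3.70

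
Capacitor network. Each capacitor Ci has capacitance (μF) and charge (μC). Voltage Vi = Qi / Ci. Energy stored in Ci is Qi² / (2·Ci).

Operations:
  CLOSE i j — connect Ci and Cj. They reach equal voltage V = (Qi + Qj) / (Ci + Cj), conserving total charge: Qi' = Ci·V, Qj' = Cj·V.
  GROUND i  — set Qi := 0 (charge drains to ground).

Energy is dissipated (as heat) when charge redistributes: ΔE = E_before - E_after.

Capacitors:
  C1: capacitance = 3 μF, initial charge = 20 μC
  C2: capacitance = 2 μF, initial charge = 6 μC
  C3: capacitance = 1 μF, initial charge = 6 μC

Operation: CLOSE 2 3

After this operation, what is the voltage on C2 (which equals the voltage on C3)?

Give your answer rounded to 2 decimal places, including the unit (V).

Answer: 4.00 V

Derivation:
Initial: C1(3μF, Q=20μC, V=6.67V), C2(2μF, Q=6μC, V=3.00V), C3(1μF, Q=6μC, V=6.00V)
Op 1: CLOSE 2-3: Q_total=12.00, C_total=3.00, V=4.00; Q2=8.00, Q3=4.00; dissipated=3.000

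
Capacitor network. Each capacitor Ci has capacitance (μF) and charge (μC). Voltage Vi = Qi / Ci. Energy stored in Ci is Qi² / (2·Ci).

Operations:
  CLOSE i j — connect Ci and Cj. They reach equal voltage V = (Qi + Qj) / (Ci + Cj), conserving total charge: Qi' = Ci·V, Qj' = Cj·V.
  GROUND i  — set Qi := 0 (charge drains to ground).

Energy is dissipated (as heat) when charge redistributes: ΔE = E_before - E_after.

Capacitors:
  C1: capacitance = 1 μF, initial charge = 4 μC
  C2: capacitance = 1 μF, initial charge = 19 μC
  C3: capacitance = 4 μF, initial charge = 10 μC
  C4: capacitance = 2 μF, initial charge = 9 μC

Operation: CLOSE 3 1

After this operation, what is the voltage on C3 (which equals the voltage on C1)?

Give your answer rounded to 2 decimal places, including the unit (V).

Answer: 2.80 V

Derivation:
Initial: C1(1μF, Q=4μC, V=4.00V), C2(1μF, Q=19μC, V=19.00V), C3(4μF, Q=10μC, V=2.50V), C4(2μF, Q=9μC, V=4.50V)
Op 1: CLOSE 3-1: Q_total=14.00, C_total=5.00, V=2.80; Q3=11.20, Q1=2.80; dissipated=0.900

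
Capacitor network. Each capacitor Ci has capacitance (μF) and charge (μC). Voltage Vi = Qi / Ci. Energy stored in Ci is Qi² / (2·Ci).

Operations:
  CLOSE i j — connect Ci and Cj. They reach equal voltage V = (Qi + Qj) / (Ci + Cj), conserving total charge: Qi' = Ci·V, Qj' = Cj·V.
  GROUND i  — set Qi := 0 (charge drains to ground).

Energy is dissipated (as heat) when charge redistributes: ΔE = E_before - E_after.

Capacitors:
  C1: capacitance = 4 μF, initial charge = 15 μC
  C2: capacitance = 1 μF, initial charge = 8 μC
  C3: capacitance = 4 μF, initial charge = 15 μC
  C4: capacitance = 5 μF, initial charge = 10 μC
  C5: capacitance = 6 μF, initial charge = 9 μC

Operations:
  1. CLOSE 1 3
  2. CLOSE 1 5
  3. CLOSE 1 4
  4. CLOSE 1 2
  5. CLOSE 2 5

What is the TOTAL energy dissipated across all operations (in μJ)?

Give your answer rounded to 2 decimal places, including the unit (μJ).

Initial: C1(4μF, Q=15μC, V=3.75V), C2(1μF, Q=8μC, V=8.00V), C3(4μF, Q=15μC, V=3.75V), C4(5μF, Q=10μC, V=2.00V), C5(6μF, Q=9μC, V=1.50V)
Op 1: CLOSE 1-3: Q_total=30.00, C_total=8.00, V=3.75; Q1=15.00, Q3=15.00; dissipated=0.000
Op 2: CLOSE 1-5: Q_total=24.00, C_total=10.00, V=2.40; Q1=9.60, Q5=14.40; dissipated=6.075
Op 3: CLOSE 1-4: Q_total=19.60, C_total=9.00, V=2.18; Q1=8.71, Q4=10.89; dissipated=0.178
Op 4: CLOSE 1-2: Q_total=16.71, C_total=5.00, V=3.34; Q1=13.37, Q2=3.34; dissipated=13.559
Op 5: CLOSE 2-5: Q_total=17.74, C_total=7.00, V=2.53; Q2=2.53, Q5=15.21; dissipated=0.380
Total dissipated: 20.193 μJ

Answer: 20.19 μJ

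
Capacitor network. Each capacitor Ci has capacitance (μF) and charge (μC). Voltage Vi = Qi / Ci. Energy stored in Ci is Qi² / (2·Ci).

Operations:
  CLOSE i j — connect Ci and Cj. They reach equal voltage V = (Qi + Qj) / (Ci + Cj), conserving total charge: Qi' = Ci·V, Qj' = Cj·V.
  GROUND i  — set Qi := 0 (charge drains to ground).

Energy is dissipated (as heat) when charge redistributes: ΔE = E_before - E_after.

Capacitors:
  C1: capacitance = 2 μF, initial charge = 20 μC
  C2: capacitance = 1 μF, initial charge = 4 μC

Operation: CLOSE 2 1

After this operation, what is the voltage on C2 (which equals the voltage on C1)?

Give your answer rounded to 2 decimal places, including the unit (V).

Answer: 8.00 V

Derivation:
Initial: C1(2μF, Q=20μC, V=10.00V), C2(1μF, Q=4μC, V=4.00V)
Op 1: CLOSE 2-1: Q_total=24.00, C_total=3.00, V=8.00; Q2=8.00, Q1=16.00; dissipated=12.000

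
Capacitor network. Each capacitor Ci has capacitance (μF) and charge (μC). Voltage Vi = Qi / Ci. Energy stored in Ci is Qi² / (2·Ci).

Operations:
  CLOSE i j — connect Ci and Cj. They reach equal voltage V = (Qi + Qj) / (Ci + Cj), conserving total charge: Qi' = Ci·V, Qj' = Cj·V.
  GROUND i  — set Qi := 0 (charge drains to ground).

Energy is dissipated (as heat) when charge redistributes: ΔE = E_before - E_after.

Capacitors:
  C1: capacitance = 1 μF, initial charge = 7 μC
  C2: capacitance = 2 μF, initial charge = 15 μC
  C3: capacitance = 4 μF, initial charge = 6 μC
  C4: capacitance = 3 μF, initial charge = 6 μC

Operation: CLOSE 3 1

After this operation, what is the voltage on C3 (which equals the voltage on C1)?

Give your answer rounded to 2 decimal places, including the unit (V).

Initial: C1(1μF, Q=7μC, V=7.00V), C2(2μF, Q=15μC, V=7.50V), C3(4μF, Q=6μC, V=1.50V), C4(3μF, Q=6μC, V=2.00V)
Op 1: CLOSE 3-1: Q_total=13.00, C_total=5.00, V=2.60; Q3=10.40, Q1=2.60; dissipated=12.100

Answer: 2.60 V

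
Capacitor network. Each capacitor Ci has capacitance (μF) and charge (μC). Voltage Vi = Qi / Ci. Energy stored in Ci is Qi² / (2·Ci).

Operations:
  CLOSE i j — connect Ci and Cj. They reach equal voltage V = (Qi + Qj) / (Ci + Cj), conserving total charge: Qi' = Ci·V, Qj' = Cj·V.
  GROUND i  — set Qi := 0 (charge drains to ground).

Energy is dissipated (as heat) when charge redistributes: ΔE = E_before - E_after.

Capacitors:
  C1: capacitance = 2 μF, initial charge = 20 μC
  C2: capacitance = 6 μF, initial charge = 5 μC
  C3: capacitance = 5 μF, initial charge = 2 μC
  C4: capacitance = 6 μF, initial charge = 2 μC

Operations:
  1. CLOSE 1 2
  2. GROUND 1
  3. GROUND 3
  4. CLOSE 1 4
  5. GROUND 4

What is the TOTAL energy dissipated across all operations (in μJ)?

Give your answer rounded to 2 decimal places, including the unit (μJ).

Answer: 73.46 μJ

Derivation:
Initial: C1(2μF, Q=20μC, V=10.00V), C2(6μF, Q=5μC, V=0.83V), C3(5μF, Q=2μC, V=0.40V), C4(6μF, Q=2μC, V=0.33V)
Op 1: CLOSE 1-2: Q_total=25.00, C_total=8.00, V=3.12; Q1=6.25, Q2=18.75; dissipated=63.021
Op 2: GROUND 1: Q1=0; energy lost=9.766
Op 3: GROUND 3: Q3=0; energy lost=0.400
Op 4: CLOSE 1-4: Q_total=2.00, C_total=8.00, V=0.25; Q1=0.50, Q4=1.50; dissipated=0.083
Op 5: GROUND 4: Q4=0; energy lost=0.188
Total dissipated: 73.457 μJ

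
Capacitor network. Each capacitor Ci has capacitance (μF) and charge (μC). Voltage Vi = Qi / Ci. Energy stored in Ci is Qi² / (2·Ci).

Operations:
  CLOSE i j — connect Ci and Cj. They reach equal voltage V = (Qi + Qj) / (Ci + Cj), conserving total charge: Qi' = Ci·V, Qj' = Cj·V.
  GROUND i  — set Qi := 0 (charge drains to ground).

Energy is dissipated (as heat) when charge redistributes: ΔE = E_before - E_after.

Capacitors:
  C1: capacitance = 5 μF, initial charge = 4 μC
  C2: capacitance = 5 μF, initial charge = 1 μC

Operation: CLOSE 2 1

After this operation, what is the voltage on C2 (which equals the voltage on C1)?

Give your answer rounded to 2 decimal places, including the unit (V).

Initial: C1(5μF, Q=4μC, V=0.80V), C2(5μF, Q=1μC, V=0.20V)
Op 1: CLOSE 2-1: Q_total=5.00, C_total=10.00, V=0.50; Q2=2.50, Q1=2.50; dissipated=0.450

Answer: 0.50 V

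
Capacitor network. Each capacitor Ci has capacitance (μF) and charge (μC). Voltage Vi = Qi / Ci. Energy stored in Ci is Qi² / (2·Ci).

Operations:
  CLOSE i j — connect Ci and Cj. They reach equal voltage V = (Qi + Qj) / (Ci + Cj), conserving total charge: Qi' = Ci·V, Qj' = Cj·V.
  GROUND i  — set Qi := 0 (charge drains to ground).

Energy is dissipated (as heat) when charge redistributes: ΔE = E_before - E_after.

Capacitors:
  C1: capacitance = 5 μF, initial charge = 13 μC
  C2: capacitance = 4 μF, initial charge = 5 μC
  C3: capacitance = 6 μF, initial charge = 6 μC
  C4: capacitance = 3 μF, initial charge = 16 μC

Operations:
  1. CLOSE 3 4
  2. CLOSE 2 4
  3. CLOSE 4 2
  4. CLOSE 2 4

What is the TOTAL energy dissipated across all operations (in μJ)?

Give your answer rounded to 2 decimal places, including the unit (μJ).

Initial: C1(5μF, Q=13μC, V=2.60V), C2(4μF, Q=5μC, V=1.25V), C3(6μF, Q=6μC, V=1.00V), C4(3μF, Q=16μC, V=5.33V)
Op 1: CLOSE 3-4: Q_total=22.00, C_total=9.00, V=2.44; Q3=14.67, Q4=7.33; dissipated=18.778
Op 2: CLOSE 2-4: Q_total=12.33, C_total=7.00, V=1.76; Q2=7.05, Q4=5.29; dissipated=1.223
Op 3: CLOSE 4-2: Q_total=12.33, C_total=7.00, V=1.76; Q4=5.29, Q2=7.05; dissipated=0.000
Op 4: CLOSE 2-4: Q_total=12.33, C_total=7.00, V=1.76; Q2=7.05, Q4=5.29; dissipated=0.000
Total dissipated: 20.001 μJ

Answer: 20.00 μJ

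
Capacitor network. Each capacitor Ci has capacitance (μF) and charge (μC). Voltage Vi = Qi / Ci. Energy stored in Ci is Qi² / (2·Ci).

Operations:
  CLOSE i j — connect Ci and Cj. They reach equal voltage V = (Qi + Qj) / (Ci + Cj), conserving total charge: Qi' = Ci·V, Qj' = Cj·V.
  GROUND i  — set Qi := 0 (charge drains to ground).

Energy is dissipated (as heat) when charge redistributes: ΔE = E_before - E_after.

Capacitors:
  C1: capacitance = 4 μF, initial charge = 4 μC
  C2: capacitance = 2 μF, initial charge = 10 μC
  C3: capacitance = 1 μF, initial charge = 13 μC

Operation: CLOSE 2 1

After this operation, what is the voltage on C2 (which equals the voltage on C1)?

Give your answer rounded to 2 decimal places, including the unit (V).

Initial: C1(4μF, Q=4μC, V=1.00V), C2(2μF, Q=10μC, V=5.00V), C3(1μF, Q=13μC, V=13.00V)
Op 1: CLOSE 2-1: Q_total=14.00, C_total=6.00, V=2.33; Q2=4.67, Q1=9.33; dissipated=10.667

Answer: 2.33 V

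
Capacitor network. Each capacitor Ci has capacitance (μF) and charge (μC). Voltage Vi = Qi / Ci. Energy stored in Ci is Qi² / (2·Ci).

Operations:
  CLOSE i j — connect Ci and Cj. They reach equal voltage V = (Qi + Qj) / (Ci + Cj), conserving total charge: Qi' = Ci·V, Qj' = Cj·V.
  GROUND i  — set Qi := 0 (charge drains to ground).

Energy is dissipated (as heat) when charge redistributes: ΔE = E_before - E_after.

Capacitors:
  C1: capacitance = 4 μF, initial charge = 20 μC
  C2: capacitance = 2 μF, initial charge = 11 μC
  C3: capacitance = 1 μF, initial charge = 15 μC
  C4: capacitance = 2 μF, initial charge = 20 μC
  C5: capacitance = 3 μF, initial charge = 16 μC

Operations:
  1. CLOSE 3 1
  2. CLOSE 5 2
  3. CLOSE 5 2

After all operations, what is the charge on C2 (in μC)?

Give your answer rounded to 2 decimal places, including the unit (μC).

Answer: 10.80 μC

Derivation:
Initial: C1(4μF, Q=20μC, V=5.00V), C2(2μF, Q=11μC, V=5.50V), C3(1μF, Q=15μC, V=15.00V), C4(2μF, Q=20μC, V=10.00V), C5(3μF, Q=16μC, V=5.33V)
Op 1: CLOSE 3-1: Q_total=35.00, C_total=5.00, V=7.00; Q3=7.00, Q1=28.00; dissipated=40.000
Op 2: CLOSE 5-2: Q_total=27.00, C_total=5.00, V=5.40; Q5=16.20, Q2=10.80; dissipated=0.017
Op 3: CLOSE 5-2: Q_total=27.00, C_total=5.00, V=5.40; Q5=16.20, Q2=10.80; dissipated=0.000
Final charges: Q1=28.00, Q2=10.80, Q3=7.00, Q4=20.00, Q5=16.20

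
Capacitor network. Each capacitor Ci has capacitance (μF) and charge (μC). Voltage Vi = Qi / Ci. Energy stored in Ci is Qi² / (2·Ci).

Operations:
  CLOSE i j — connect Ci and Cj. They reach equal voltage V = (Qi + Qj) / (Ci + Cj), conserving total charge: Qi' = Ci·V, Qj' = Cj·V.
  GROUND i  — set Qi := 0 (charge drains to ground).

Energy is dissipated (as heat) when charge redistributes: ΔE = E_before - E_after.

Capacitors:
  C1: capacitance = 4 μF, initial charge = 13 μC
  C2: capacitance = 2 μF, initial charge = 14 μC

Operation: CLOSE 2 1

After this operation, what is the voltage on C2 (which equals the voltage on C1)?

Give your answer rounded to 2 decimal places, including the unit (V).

Initial: C1(4μF, Q=13μC, V=3.25V), C2(2μF, Q=14μC, V=7.00V)
Op 1: CLOSE 2-1: Q_total=27.00, C_total=6.00, V=4.50; Q2=9.00, Q1=18.00; dissipated=9.375

Answer: 4.50 V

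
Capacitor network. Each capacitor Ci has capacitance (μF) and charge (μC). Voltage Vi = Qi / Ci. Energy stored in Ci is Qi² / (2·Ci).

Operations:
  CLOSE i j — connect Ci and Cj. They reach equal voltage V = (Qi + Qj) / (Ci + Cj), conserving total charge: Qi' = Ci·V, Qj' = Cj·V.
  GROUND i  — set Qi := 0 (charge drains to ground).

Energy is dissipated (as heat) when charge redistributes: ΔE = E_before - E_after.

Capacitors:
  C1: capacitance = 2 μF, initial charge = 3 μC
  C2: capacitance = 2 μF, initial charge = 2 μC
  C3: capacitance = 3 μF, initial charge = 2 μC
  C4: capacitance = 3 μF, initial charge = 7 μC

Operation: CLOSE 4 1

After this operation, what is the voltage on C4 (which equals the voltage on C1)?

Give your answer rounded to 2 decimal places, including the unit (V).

Initial: C1(2μF, Q=3μC, V=1.50V), C2(2μF, Q=2μC, V=1.00V), C3(3μF, Q=2μC, V=0.67V), C4(3μF, Q=7μC, V=2.33V)
Op 1: CLOSE 4-1: Q_total=10.00, C_total=5.00, V=2.00; Q4=6.00, Q1=4.00; dissipated=0.417

Answer: 2.00 V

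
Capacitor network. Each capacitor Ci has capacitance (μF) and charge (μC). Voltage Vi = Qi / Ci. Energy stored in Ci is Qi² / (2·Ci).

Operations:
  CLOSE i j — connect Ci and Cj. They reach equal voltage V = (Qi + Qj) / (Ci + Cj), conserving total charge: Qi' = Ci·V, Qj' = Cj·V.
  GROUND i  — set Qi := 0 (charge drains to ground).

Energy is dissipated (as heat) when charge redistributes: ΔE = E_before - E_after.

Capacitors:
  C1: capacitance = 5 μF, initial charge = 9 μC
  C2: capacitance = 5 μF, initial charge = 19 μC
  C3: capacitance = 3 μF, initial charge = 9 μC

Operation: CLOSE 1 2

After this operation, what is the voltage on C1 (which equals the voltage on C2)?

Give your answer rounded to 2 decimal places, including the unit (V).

Initial: C1(5μF, Q=9μC, V=1.80V), C2(5μF, Q=19μC, V=3.80V), C3(3μF, Q=9μC, V=3.00V)
Op 1: CLOSE 1-2: Q_total=28.00, C_total=10.00, V=2.80; Q1=14.00, Q2=14.00; dissipated=5.000

Answer: 2.80 V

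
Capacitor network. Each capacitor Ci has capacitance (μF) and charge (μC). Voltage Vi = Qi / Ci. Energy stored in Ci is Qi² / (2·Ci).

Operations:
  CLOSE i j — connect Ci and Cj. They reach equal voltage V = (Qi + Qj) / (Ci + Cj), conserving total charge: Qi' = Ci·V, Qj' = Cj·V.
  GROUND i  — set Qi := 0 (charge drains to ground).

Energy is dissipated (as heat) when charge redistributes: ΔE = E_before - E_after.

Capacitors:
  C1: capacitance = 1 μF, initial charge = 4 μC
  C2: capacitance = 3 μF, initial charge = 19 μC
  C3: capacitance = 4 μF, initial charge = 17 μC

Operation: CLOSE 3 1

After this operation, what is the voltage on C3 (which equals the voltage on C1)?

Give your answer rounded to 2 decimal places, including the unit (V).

Initial: C1(1μF, Q=4μC, V=4.00V), C2(3μF, Q=19μC, V=6.33V), C3(4μF, Q=17μC, V=4.25V)
Op 1: CLOSE 3-1: Q_total=21.00, C_total=5.00, V=4.20; Q3=16.80, Q1=4.20; dissipated=0.025

Answer: 4.20 V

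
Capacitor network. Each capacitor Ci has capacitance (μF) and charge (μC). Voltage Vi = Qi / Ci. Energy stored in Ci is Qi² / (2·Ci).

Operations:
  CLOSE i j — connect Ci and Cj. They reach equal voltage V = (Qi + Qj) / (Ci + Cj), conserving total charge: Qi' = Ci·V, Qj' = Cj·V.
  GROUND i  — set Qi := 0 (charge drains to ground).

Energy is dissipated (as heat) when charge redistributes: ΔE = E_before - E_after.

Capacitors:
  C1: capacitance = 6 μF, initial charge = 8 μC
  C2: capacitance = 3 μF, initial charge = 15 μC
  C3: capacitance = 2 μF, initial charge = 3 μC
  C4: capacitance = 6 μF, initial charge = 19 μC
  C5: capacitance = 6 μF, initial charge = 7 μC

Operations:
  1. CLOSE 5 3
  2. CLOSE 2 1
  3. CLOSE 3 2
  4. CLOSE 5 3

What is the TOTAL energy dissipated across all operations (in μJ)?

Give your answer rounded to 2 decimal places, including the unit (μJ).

Answer: 15.01 μJ

Derivation:
Initial: C1(6μF, Q=8μC, V=1.33V), C2(3μF, Q=15μC, V=5.00V), C3(2μF, Q=3μC, V=1.50V), C4(6μF, Q=19μC, V=3.17V), C5(6μF, Q=7μC, V=1.17V)
Op 1: CLOSE 5-3: Q_total=10.00, C_total=8.00, V=1.25; Q5=7.50, Q3=2.50; dissipated=0.083
Op 2: CLOSE 2-1: Q_total=23.00, C_total=9.00, V=2.56; Q2=7.67, Q1=15.33; dissipated=13.444
Op 3: CLOSE 3-2: Q_total=10.17, C_total=5.00, V=2.03; Q3=4.07, Q2=6.10; dissipated=1.023
Op 4: CLOSE 5-3: Q_total=11.57, C_total=8.00, V=1.45; Q5=8.68, Q3=2.89; dissipated=0.460
Total dissipated: 15.011 μJ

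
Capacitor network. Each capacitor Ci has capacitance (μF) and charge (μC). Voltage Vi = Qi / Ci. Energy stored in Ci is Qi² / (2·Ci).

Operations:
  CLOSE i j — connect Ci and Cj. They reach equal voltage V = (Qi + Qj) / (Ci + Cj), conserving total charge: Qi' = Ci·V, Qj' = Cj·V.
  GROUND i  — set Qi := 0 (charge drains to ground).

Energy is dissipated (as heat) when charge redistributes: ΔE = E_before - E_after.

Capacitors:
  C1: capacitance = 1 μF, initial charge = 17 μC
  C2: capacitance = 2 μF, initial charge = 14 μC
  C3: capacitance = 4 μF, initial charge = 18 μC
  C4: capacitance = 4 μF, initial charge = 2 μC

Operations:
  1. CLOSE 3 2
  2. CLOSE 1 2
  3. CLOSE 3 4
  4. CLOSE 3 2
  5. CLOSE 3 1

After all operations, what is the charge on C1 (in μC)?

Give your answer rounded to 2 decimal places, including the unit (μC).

Initial: C1(1μF, Q=17μC, V=17.00V), C2(2μF, Q=14μC, V=7.00V), C3(4μF, Q=18μC, V=4.50V), C4(4μF, Q=2μC, V=0.50V)
Op 1: CLOSE 3-2: Q_total=32.00, C_total=6.00, V=5.33; Q3=21.33, Q2=10.67; dissipated=4.167
Op 2: CLOSE 1-2: Q_total=27.67, C_total=3.00, V=9.22; Q1=9.22, Q2=18.44; dissipated=45.370
Op 3: CLOSE 3-4: Q_total=23.33, C_total=8.00, V=2.92; Q3=11.67, Q4=11.67; dissipated=23.361
Op 4: CLOSE 3-2: Q_total=30.11, C_total=6.00, V=5.02; Q3=20.07, Q2=10.04; dissipated=26.507
Op 5: CLOSE 3-1: Q_total=29.30, C_total=5.00, V=5.86; Q3=23.44, Q1=5.86; dissipated=7.068
Final charges: Q1=5.86, Q2=10.04, Q3=23.44, Q4=11.67

Answer: 5.86 μC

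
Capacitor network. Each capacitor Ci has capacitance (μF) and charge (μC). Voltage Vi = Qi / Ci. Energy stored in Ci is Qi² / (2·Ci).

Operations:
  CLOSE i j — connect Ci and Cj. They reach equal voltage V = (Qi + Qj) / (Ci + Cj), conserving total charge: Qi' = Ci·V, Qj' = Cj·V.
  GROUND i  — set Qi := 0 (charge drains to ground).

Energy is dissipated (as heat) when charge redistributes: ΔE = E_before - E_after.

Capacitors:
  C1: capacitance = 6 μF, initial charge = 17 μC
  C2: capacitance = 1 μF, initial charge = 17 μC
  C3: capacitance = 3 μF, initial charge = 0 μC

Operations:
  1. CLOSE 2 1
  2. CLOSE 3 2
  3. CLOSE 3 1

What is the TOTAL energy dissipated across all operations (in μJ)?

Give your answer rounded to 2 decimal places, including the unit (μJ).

Initial: C1(6μF, Q=17μC, V=2.83V), C2(1μF, Q=17μC, V=17.00V), C3(3μF, Q=0μC, V=0.00V)
Op 1: CLOSE 2-1: Q_total=34.00, C_total=7.00, V=4.86; Q2=4.86, Q1=29.14; dissipated=86.012
Op 2: CLOSE 3-2: Q_total=4.86, C_total=4.00, V=1.21; Q3=3.64, Q2=1.21; dissipated=8.847
Op 3: CLOSE 3-1: Q_total=32.79, C_total=9.00, V=3.64; Q3=10.93, Q1=21.86; dissipated=13.270
Total dissipated: 108.129 μJ

Answer: 108.13 μJ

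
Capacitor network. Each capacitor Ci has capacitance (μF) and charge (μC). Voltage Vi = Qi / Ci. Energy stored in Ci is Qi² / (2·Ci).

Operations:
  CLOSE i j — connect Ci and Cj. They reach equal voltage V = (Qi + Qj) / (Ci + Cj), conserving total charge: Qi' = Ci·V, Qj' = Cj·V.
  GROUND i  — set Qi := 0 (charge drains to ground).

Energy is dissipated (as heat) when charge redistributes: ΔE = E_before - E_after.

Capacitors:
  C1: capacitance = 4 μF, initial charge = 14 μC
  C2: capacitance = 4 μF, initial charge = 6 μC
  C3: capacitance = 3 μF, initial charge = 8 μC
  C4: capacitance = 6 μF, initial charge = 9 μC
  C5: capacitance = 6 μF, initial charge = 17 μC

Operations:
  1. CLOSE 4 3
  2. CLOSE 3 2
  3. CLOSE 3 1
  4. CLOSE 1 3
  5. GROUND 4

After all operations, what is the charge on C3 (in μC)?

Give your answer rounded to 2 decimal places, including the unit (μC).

Answer: 8.14 μC

Derivation:
Initial: C1(4μF, Q=14μC, V=3.50V), C2(4μF, Q=6μC, V=1.50V), C3(3μF, Q=8μC, V=2.67V), C4(6μF, Q=9μC, V=1.50V), C5(6μF, Q=17μC, V=2.83V)
Op 1: CLOSE 4-3: Q_total=17.00, C_total=9.00, V=1.89; Q4=11.33, Q3=5.67; dissipated=1.361
Op 2: CLOSE 3-2: Q_total=11.67, C_total=7.00, V=1.67; Q3=5.00, Q2=6.67; dissipated=0.130
Op 3: CLOSE 3-1: Q_total=19.00, C_total=7.00, V=2.71; Q3=8.14, Q1=10.86; dissipated=2.881
Op 4: CLOSE 1-3: Q_total=19.00, C_total=7.00, V=2.71; Q1=10.86, Q3=8.14; dissipated=0.000
Op 5: GROUND 4: Q4=0; energy lost=10.704
Final charges: Q1=10.86, Q2=6.67, Q3=8.14, Q4=0.00, Q5=17.00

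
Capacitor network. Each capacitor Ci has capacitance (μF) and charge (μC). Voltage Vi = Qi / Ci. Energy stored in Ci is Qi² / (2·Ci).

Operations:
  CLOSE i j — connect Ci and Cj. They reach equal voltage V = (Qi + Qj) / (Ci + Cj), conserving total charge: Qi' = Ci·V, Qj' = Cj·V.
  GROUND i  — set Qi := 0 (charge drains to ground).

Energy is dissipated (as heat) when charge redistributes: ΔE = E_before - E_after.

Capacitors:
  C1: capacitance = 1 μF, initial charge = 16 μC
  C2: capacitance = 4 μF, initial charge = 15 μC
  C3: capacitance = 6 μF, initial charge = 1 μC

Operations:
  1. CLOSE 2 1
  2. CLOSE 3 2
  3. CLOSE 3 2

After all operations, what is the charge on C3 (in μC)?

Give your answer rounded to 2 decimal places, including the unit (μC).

Initial: C1(1μF, Q=16μC, V=16.00V), C2(4μF, Q=15μC, V=3.75V), C3(6μF, Q=1μC, V=0.17V)
Op 1: CLOSE 2-1: Q_total=31.00, C_total=5.00, V=6.20; Q2=24.80, Q1=6.20; dissipated=60.025
Op 2: CLOSE 3-2: Q_total=25.80, C_total=10.00, V=2.58; Q3=15.48, Q2=10.32; dissipated=43.681
Op 3: CLOSE 3-2: Q_total=25.80, C_total=10.00, V=2.58; Q3=15.48, Q2=10.32; dissipated=0.000
Final charges: Q1=6.20, Q2=10.32, Q3=15.48

Answer: 15.48 μC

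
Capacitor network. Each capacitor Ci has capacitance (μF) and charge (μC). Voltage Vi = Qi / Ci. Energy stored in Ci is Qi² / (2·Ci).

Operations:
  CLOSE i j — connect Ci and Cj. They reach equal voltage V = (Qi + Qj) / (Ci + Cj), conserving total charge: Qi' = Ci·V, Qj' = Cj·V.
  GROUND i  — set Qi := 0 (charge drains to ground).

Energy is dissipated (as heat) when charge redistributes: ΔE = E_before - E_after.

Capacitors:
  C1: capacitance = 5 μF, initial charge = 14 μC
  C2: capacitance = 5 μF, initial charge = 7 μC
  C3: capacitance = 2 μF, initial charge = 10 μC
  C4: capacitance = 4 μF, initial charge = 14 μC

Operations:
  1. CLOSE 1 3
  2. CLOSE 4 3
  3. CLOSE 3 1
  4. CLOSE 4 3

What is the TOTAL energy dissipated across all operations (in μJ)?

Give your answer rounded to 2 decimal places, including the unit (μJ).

Answer: 3.46 μJ

Derivation:
Initial: C1(5μF, Q=14μC, V=2.80V), C2(5μF, Q=7μC, V=1.40V), C3(2μF, Q=10μC, V=5.00V), C4(4μF, Q=14μC, V=3.50V)
Op 1: CLOSE 1-3: Q_total=24.00, C_total=7.00, V=3.43; Q1=17.14, Q3=6.86; dissipated=3.457
Op 2: CLOSE 4-3: Q_total=20.86, C_total=6.00, V=3.48; Q4=13.90, Q3=6.95; dissipated=0.003
Op 3: CLOSE 3-1: Q_total=24.10, C_total=7.00, V=3.44; Q3=6.88, Q1=17.21; dissipated=0.002
Op 4: CLOSE 4-3: Q_total=20.79, C_total=6.00, V=3.46; Q4=13.86, Q3=6.93; dissipated=0.001
Total dissipated: 3.463 μJ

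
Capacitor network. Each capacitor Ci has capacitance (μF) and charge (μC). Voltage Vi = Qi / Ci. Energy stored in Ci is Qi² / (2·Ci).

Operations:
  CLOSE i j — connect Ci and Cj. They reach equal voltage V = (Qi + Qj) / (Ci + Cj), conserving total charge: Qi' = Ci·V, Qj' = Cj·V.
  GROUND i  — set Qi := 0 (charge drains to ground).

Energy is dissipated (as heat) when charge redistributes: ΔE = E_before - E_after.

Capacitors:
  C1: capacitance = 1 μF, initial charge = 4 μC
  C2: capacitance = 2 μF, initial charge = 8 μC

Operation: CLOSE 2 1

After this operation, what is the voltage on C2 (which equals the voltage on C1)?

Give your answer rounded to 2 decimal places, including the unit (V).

Initial: C1(1μF, Q=4μC, V=4.00V), C2(2μF, Q=8μC, V=4.00V)
Op 1: CLOSE 2-1: Q_total=12.00, C_total=3.00, V=4.00; Q2=8.00, Q1=4.00; dissipated=0.000

Answer: 4.00 V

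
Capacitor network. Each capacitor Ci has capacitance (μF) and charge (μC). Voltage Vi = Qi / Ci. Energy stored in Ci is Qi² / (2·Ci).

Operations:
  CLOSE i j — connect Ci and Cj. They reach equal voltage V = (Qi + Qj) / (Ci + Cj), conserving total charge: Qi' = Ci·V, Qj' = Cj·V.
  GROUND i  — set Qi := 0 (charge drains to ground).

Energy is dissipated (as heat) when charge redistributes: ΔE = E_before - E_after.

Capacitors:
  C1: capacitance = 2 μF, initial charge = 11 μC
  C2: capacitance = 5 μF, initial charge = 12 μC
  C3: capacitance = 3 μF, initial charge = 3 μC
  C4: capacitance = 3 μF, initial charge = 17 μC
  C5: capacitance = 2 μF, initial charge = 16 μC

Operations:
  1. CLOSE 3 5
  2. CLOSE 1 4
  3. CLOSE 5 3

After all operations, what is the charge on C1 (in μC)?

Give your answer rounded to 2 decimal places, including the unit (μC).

Answer: 11.20 μC

Derivation:
Initial: C1(2μF, Q=11μC, V=5.50V), C2(5μF, Q=12μC, V=2.40V), C3(3μF, Q=3μC, V=1.00V), C4(3μF, Q=17μC, V=5.67V), C5(2μF, Q=16μC, V=8.00V)
Op 1: CLOSE 3-5: Q_total=19.00, C_total=5.00, V=3.80; Q3=11.40, Q5=7.60; dissipated=29.400
Op 2: CLOSE 1-4: Q_total=28.00, C_total=5.00, V=5.60; Q1=11.20, Q4=16.80; dissipated=0.017
Op 3: CLOSE 5-3: Q_total=19.00, C_total=5.00, V=3.80; Q5=7.60, Q3=11.40; dissipated=0.000
Final charges: Q1=11.20, Q2=12.00, Q3=11.40, Q4=16.80, Q5=7.60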